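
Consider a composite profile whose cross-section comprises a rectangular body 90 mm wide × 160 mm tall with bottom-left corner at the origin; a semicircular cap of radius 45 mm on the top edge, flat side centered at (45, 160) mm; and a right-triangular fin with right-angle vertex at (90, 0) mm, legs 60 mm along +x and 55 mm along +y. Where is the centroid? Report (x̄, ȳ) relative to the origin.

Part | A | x̄ᵢ | ȳᵢ | A·x̄ᵢ | A·ȳᵢ
rectangular body | 14400.00 | 45.00 | 80.00 | 648000.00 | 1152000.00
semicircular top | 3180.86 | 45.00 | 179.10 | 143138.82 | 569688.01
triangular fin | 1650.00 | 110.00 | 18.33 | 181500.00 | 30250.00
Σ | 19230.86 |  |  | 972638.82 | 1751938.01
x̄ = 972638.82 / 19230.86 = 50.58 mm
ȳ = 1751938.01 / 19230.86 = 91.10 mm

x̄ = 50.58 mm, ȳ = 91.10 mm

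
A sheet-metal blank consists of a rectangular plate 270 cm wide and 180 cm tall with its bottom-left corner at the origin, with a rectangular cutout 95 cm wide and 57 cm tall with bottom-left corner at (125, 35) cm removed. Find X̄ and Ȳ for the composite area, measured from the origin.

X̄ = 130.30 cm, Ȳ = 93.32 cm

plate: A = 270 × 180 = 48600.00, centroid at (135.00, 90.00).
hole: A = −(95 × 57) = -5415.00, centroid at (172.50, 63.50).
ΣA = 43185.00 cm², ΣAX̄ = 5626912.50 cm³, ΣAȲ = 4030147.50 cm³.
X̄ = 5626912.50/43185.00 = 130.30 cm; Ȳ = 4030147.50/43185.00 = 93.32 cm.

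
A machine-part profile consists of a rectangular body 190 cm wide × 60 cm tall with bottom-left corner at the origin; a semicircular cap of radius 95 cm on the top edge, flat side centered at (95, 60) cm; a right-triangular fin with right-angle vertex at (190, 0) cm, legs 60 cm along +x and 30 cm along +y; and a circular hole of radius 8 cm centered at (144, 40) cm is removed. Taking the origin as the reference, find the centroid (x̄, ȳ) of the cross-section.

x̄ = 98.56 cm, ȳ = 67.18 cm

Part | A | x̄ᵢ | ȳᵢ | A·x̄ᵢ | A·ȳᵢ
rectangular body | 11400.00 | 95.00 | 30.00 | 1083000.00 | 342000.00
semicircular top | 14176.44 | 95.00 | 100.32 | 1346761.50 | 1422169.54
triangular fin | 900.00 | 210.00 | 10.00 | 189000.00 | 9000.00
hole | -201.06 | 144.00 | 40.00 | -28952.92 | -8042.48
Σ | 26275.37 |  |  | 2589808.58 | 1765127.07
x̄ = 2589808.58 / 26275.37 = 98.56 cm
ȳ = 1765127.07 / 26275.37 = 67.18 cm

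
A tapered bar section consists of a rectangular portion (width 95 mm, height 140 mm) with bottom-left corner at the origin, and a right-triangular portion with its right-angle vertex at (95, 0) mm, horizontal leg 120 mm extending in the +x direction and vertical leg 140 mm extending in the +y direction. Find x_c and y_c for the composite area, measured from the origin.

x_c = 81.37 mm, y_c = 60.97 mm

rectangular portion: A = 95 × 140 = 13300.00, centroid at (47.50, 70.00).
triangular portion: A = ½·120·140 = 8400.00, centroid at (135.00, 46.67).
ΣA = 21700.00 mm², ΣAx_c = 1765750.00 mm³, ΣAy_c = 1323000.00 mm³.
x_c = 1765750.00/21700.00 = 81.37 mm; y_c = 1323000.00/21700.00 = 60.97 mm.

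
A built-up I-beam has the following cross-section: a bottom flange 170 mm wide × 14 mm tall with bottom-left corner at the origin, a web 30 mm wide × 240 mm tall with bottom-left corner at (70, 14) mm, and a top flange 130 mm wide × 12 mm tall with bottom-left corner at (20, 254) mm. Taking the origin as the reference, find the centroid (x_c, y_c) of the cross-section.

x_c = 85.00 mm, y_c = 124.51 mm

bottom flange: A = 170 × 14 = 2380.00, centroid at (85.00, 7.00).
web: A = 30 × 240 = 7200.00, centroid at (85.00, 134.00).
top flange: A = 130 × 12 = 1560.00, centroid at (85.00, 260.00).
ΣA = 11140.00 mm², ΣAx_c = 946900.00 mm³, ΣAy_c = 1387060.00 mm³.
x_c = 946900.00/11140.00 = 85.00 mm; y_c = 1387060.00/11140.00 = 124.51 mm.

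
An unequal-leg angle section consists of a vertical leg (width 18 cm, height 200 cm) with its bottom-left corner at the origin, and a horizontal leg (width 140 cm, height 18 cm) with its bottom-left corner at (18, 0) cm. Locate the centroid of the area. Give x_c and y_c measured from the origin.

x_c = 41.53 cm, y_c = 62.53 cm

Part | A | x̄ᵢ | ȳᵢ | A·x̄ᵢ | A·ȳᵢ
vertical leg | 3600.00 | 9.00 | 100.00 | 32400.00 | 360000.00
horizontal leg | 2520.00 | 88.00 | 9.00 | 221760.00 | 22680.00
Σ | 6120.00 |  |  | 254160.00 | 382680.00
x_c = 254160.00 / 6120.00 = 41.53 cm
y_c = 382680.00 / 6120.00 = 62.53 cm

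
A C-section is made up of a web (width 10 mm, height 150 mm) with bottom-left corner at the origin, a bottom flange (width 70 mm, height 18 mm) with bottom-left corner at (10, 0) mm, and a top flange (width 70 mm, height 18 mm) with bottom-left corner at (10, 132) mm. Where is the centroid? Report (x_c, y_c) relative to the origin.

web: A = 10 × 150 = 1500.00, centroid at (5.00, 75.00).
bottom flange: A = 70 × 18 = 1260.00, centroid at (45.00, 9.00).
top flange: A = 70 × 18 = 1260.00, centroid at (45.00, 141.00).
ΣA = 4020.00 mm²
ΣAx_c = (1500.00)(5.00) + (1260.00)(45.00) + (1260.00)(45.00) = 120900.00 mm³
ΣAy_c = (1500.00)(75.00) + (1260.00)(9.00) + (1260.00)(141.00) = 301500.00 mm³
x_c = 120900.00 / 4020.00 = 30.07 mm
y_c = 301500.00 / 4020.00 = 75.00 mm

x_c = 30.07 mm, y_c = 75.00 mm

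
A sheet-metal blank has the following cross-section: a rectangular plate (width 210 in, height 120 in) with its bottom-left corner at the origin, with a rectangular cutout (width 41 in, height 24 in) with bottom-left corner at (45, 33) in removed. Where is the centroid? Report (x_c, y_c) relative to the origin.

plate: A = 210 × 120 = 25200.00, centroid at (105.00, 60.00).
hole: A = −(41 × 24) = -984.00, centroid at (65.50, 45.00).
ΣA = 24216.00 in²
ΣAx_c = (25200.00)(105.00) + (-984.00)(65.50) = 2581548.00 in³
ΣAy_c = (25200.00)(60.00) + (-984.00)(45.00) = 1467720.00 in³
x_c = 2581548.00 / 24216.00 = 106.61 in
y_c = 1467720.00 / 24216.00 = 60.61 in

x_c = 106.61 in, y_c = 60.61 in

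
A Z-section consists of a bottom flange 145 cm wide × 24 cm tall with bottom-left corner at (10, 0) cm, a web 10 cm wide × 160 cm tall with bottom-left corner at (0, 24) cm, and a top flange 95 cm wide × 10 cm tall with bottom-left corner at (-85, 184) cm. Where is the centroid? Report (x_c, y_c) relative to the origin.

x_c = 43.03 cm, y_c = 64.30 cm

bottom flange: A = 145 × 24 = 3480.00, centroid at (82.50, 12.00).
web: A = 10 × 160 = 1600.00, centroid at (5.00, 104.00).
top flange: A = 95 × 10 = 950.00, centroid at (-37.50, 189.00).
ΣA = 6030.00 cm²
ΣAx_c = (3480.00)(82.50) + (1600.00)(5.00) + (950.00)(-37.50) = 259475.00 cm³
ΣAy_c = (3480.00)(12.00) + (1600.00)(104.00) + (950.00)(189.00) = 387710.00 cm³
x_c = 259475.00 / 6030.00 = 43.03 cm
y_c = 387710.00 / 6030.00 = 64.30 cm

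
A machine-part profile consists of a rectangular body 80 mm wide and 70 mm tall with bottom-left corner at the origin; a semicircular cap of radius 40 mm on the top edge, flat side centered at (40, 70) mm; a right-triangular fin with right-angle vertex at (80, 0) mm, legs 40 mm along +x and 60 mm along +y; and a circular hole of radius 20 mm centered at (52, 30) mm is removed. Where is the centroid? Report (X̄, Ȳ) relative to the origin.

rectangular body: A = 80 × 70 = 5600.00, centroid at (40.00, 35.00).
semicircular top: A = ½π·40² = 2513.27, centroid at (40.00, 86.98).
triangular fin: A = ½·40·60 = 1200.00, centroid at (93.33, 20.00).
hole: A = −π·20² = -1256.64, centroid at (52.00, 30.00).
ΣA = 8056.64 mm², ΣAX̄ = 371185.84 mm³, ΣAȲ = 400896.74 mm³.
X̄ = 371185.84/8056.64 = 46.07 mm; Ȳ = 400896.74/8056.64 = 49.76 mm.

X̄ = 46.07 mm, Ȳ = 49.76 mm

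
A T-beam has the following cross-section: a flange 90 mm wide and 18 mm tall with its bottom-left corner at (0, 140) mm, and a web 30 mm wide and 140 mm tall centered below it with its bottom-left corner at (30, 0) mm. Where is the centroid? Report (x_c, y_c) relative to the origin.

web: A = 30 × 140 = 4200.00, centroid at (45.00, 70.00).
flange: A = 90 × 18 = 1620.00, centroid at (45.00, 149.00).
ΣA = 5820.00 mm², ΣAx_c = 261900.00 mm³, ΣAy_c = 535380.00 mm³.
x_c = 261900.00/5820.00 = 45.00 mm; y_c = 535380.00/5820.00 = 91.99 mm.

x_c = 45.00 mm, y_c = 91.99 mm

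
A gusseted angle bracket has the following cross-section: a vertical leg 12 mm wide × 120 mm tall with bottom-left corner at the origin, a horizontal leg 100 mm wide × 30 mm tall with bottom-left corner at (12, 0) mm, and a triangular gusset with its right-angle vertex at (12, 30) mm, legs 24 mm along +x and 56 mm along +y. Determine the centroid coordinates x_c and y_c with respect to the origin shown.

x_c = 40.70 mm, y_c = 32.10 mm

vertical leg: A = 12 × 120 = 1440.00, centroid at (6.00, 60.00).
horizontal leg: A = 100 × 30 = 3000.00, centroid at (62.00, 15.00).
gusset: A = ½·24·56 = 672.00, centroid at (20.00, 48.67).
ΣA = 5112.00 mm²
ΣAx_c = (1440.00)(6.00) + (3000.00)(62.00) + (672.00)(20.00) = 208080.00 mm³
ΣAy_c = (1440.00)(60.00) + (3000.00)(15.00) + (672.00)(48.67) = 164104.00 mm³
x_c = 208080.00 / 5112.00 = 40.70 mm
y_c = 164104.00 / 5112.00 = 32.10 mm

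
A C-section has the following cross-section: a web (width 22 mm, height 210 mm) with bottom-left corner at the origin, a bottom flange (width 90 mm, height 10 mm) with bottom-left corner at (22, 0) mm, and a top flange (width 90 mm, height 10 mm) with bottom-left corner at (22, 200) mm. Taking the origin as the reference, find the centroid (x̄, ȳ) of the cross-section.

web: A = 22 × 210 = 4620.00, centroid at (11.00, 105.00).
bottom flange: A = 90 × 10 = 900.00, centroid at (67.00, 5.00).
top flange: A = 90 × 10 = 900.00, centroid at (67.00, 205.00).
ΣA = 6420.00 mm²
ΣAx̄ = (4620.00)(11.00) + (900.00)(67.00) + (900.00)(67.00) = 171420.00 mm³
ΣAȳ = (4620.00)(105.00) + (900.00)(5.00) + (900.00)(205.00) = 674100.00 mm³
x̄ = 171420.00 / 6420.00 = 26.70 mm
ȳ = 674100.00 / 6420.00 = 105.00 mm

x̄ = 26.70 mm, ȳ = 105.00 mm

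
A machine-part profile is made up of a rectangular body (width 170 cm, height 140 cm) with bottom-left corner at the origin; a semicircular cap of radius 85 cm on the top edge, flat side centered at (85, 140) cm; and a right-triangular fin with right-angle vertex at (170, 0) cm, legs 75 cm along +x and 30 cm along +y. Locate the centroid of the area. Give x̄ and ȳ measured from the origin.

x̄ = 88.41 cm, ȳ = 101.33 cm

Part | A | x̄ᵢ | ȳᵢ | A·x̄ᵢ | A·ȳᵢ
rectangular body | 23800.00 | 85.00 | 70.00 | 2023000.00 | 1666000.00
semicircular top | 11349.00 | 85.00 | 176.08 | 964665.29 | 1998277.15
triangular fin | 1125.00 | 195.00 | 10.00 | 219375.00 | 11250.00
Σ | 36274.00 |  |  | 3207040.29 | 3675527.15
x̄ = 3207040.29 / 36274.00 = 88.41 cm
ȳ = 3675527.15 / 36274.00 = 101.33 cm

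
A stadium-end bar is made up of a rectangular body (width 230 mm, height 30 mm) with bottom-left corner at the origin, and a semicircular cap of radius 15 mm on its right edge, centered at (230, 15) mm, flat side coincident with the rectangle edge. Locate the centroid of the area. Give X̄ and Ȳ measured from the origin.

rectangular body: A = 230 × 30 = 6900.00, centroid at (115.00, 15.00).
semicircular end: A = ½π·15² = 353.43, centroid at (236.37, 15.00).
ΣA = 7253.43 mm²
ΣAX̄ = (6900.00)(115.00) + (353.43)(236.37) = 877038.71 mm³
ΣAȲ = (6900.00)(15.00) + (353.43)(15.00) = 108801.44 mm³
X̄ = 877038.71 / 7253.43 = 120.91 mm
Ȳ = 108801.44 / 7253.43 = 15.00 mm

X̄ = 120.91 mm, Ȳ = 15.00 mm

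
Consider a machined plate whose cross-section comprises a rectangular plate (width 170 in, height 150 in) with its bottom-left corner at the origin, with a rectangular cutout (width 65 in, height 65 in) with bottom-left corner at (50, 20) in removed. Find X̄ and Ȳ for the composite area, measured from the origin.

X̄ = 85.50 in, Ȳ = 79.47 in

plate: A = 170 × 150 = 25500.00, centroid at (85.00, 75.00).
hole: A = −(65 × 65) = -4225.00, centroid at (82.50, 52.50).
ΣA = 21275.00 in², ΣAX̄ = 1818937.50 in³, ΣAȲ = 1690687.50 in³.
X̄ = 1818937.50/21275.00 = 85.50 in; Ȳ = 1690687.50/21275.00 = 79.47 in.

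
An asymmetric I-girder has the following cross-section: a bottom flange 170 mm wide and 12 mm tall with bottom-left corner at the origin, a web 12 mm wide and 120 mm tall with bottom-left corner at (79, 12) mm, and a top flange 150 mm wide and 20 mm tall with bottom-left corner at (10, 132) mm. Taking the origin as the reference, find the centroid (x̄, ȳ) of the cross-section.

bottom flange: A = 170 × 12 = 2040.00, centroid at (85.00, 6.00).
web: A = 12 × 120 = 1440.00, centroid at (85.00, 72.00).
top flange: A = 150 × 20 = 3000.00, centroid at (85.00, 142.00).
ΣA = 6480.00 mm²
ΣAx̄ = (2040.00)(85.00) + (1440.00)(85.00) + (3000.00)(85.00) = 550800.00 mm³
ΣAȳ = (2040.00)(6.00) + (1440.00)(72.00) + (3000.00)(142.00) = 541920.00 mm³
x̄ = 550800.00 / 6480.00 = 85.00 mm
ȳ = 541920.00 / 6480.00 = 83.63 mm

x̄ = 85.00 mm, ȳ = 83.63 mm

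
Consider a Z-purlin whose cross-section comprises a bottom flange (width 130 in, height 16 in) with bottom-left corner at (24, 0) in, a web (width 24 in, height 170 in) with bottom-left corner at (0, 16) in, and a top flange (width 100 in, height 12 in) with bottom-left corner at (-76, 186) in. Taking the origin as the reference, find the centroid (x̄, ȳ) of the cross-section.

x̄ = 27.57 in, ȳ = 89.55 in

Part | A | x̄ᵢ | ȳᵢ | A·x̄ᵢ | A·ȳᵢ
bottom flange | 2080.00 | 89.00 | 8.00 | 185120.00 | 16640.00
web | 4080.00 | 12.00 | 101.00 | 48960.00 | 412080.00
top flange | 1200.00 | -26.00 | 192.00 | -31200.00 | 230400.00
Σ | 7360.00 |  |  | 202880.00 | 659120.00
x̄ = 202880.00 / 7360.00 = 27.57 in
ȳ = 659120.00 / 7360.00 = 89.55 in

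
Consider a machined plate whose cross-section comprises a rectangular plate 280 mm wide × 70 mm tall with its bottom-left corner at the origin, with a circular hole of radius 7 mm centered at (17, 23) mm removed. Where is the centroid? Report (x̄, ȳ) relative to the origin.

x̄ = 140.97 mm, ȳ = 35.09 mm

plate: A = 280 × 70 = 19600.00, centroid at (140.00, 35.00).
hole: A = −π·7² = -153.94, centroid at (17.00, 23.00).
ΣA = 19446.06 mm², ΣAx̄ = 2741383.05 mm³, ΣAȳ = 682459.43 mm³.
x̄ = 2741383.05/19446.06 = 140.97 mm; ȳ = 682459.43/19446.06 = 35.09 mm.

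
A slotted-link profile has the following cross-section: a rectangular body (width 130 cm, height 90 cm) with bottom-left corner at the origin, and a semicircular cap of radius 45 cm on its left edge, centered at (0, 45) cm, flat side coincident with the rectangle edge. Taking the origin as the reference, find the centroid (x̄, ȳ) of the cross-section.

x̄ = 47.02 cm, ȳ = 45.00 cm

Part | A | x̄ᵢ | ȳᵢ | A·x̄ᵢ | A·ȳᵢ
rectangular body | 11700.00 | 65.00 | 45.00 | 760500.00 | 526500.00
semicircular end | 3180.86 | -19.10 | 45.00 | -60750.00 | 143138.82
Σ | 14880.86 |  |  | 699750.00 | 669638.82
x̄ = 699750.00 / 14880.86 = 47.02 cm
ȳ = 669638.82 / 14880.86 = 45.00 cm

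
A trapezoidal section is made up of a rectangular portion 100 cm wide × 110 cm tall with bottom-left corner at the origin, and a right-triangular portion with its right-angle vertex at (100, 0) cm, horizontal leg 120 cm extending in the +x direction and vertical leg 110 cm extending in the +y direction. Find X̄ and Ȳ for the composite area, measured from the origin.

rectangular portion: A = 100 × 110 = 11000.00, centroid at (50.00, 55.00).
triangular portion: A = ½·120·110 = 6600.00, centroid at (140.00, 36.67).
ΣA = 17600.00 cm²
ΣAX̄ = (11000.00)(50.00) + (6600.00)(140.00) = 1474000.00 cm³
ΣAȲ = (11000.00)(55.00) + (6600.00)(36.67) = 847000.00 cm³
X̄ = 1474000.00 / 17600.00 = 83.75 cm
Ȳ = 847000.00 / 17600.00 = 48.12 cm

X̄ = 83.75 cm, Ȳ = 48.12 cm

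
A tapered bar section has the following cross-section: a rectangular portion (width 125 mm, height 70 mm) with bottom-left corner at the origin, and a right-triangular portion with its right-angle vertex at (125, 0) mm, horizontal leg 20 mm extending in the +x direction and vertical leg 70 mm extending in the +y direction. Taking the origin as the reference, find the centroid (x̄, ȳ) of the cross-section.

x̄ = 67.62 mm, ȳ = 34.14 mm

Part | A | x̄ᵢ | ȳᵢ | A·x̄ᵢ | A·ȳᵢ
rectangular portion | 8750.00 | 62.50 | 35.00 | 546875.00 | 306250.00
triangular portion | 700.00 | 131.67 | 23.33 | 92166.67 | 16333.33
Σ | 9450.00 |  |  | 639041.67 | 322583.33
x̄ = 639041.67 / 9450.00 = 67.62 mm
ȳ = 322583.33 / 9450.00 = 34.14 mm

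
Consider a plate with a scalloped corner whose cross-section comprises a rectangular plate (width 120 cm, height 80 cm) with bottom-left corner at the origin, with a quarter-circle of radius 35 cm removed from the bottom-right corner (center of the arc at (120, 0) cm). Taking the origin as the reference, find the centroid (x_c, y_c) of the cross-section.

x_c = 54.97 cm, y_c = 42.80 cm

plate: A = 120 × 80 = 9600.00, centroid at (60.00, 40.00).
removed quarter-circle: A = −¼π·35² = -962.11, centroid at (105.15, 14.85).
ΣA = 8637.89 cm², ΣAx_c = 474838.14 cm³, ΣAy_c = 369708.33 cm³.
x_c = 474838.14/8637.89 = 54.97 cm; y_c = 369708.33/8637.89 = 42.80 cm.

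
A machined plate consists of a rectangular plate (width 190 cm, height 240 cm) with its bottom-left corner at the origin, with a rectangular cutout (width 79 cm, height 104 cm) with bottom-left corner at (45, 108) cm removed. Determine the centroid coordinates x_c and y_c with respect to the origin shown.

Part | A | x̄ᵢ | ȳᵢ | A·x̄ᵢ | A·ȳᵢ
plate | 45600.00 | 95.00 | 120.00 | 4332000.00 | 5472000.00
hole | -8216.00 | 84.50 | 160.00 | -694252.00 | -1314560.00
Σ | 37384.00 |  |  | 3637748.00 | 4157440.00
x_c = 3637748.00 / 37384.00 = 97.31 cm
y_c = 4157440.00 / 37384.00 = 111.21 cm

x_c = 97.31 cm, y_c = 111.21 cm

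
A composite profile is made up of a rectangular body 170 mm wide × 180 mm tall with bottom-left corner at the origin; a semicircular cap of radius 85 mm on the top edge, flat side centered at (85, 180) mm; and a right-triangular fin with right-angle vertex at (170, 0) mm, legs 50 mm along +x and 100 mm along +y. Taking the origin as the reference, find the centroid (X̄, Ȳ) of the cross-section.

X̄ = 90.72 mm, Ȳ = 119.00 mm

rectangular body: A = 170 × 180 = 30600.00, centroid at (85.00, 90.00).
semicircular top: A = ½π·85² = 11349.00, centroid at (85.00, 216.08).
triangular fin: A = ½·50·100 = 2500.00, centroid at (186.67, 33.33).
ΣA = 44449.00 mm²
ΣAX̄ = (30600.00)(85.00) + (11349.00)(85.00) + (2500.00)(186.67) = 4032331.96 mm³
ΣAȲ = (30600.00)(90.00) + (11349.00)(216.08) + (2500.00)(33.33) = 5289570.62 mm³
X̄ = 4032331.96 / 44449.00 = 90.72 mm
Ȳ = 5289570.62 / 44449.00 = 119.00 mm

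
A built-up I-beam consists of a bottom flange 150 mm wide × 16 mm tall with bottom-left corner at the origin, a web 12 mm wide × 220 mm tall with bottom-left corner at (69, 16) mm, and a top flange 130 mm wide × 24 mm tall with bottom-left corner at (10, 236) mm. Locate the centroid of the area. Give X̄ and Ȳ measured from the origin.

bottom flange: A = 150 × 16 = 2400.00, centroid at (75.00, 8.00).
web: A = 12 × 220 = 2640.00, centroid at (75.00, 126.00).
top flange: A = 130 × 24 = 3120.00, centroid at (75.00, 248.00).
ΣA = 8160.00 mm²
ΣAX̄ = (2400.00)(75.00) + (2640.00)(75.00) + (3120.00)(75.00) = 612000.00 mm³
ΣAȲ = (2400.00)(8.00) + (2640.00)(126.00) + (3120.00)(248.00) = 1125600.00 mm³
X̄ = 612000.00 / 8160.00 = 75.00 mm
Ȳ = 1125600.00 / 8160.00 = 137.94 mm

X̄ = 75.00 mm, Ȳ = 137.94 mm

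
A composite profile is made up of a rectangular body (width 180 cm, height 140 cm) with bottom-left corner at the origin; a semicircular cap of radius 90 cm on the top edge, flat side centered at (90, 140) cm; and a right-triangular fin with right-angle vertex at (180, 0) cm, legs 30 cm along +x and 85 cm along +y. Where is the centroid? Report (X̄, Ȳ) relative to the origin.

X̄ = 93.25 cm, Ȳ = 103.76 cm

Part | A | x̄ᵢ | ȳᵢ | A·x̄ᵢ | A·ȳᵢ
rectangular body | 25200.00 | 90.00 | 70.00 | 2268000.00 | 1764000.00
semicircular top | 12723.45 | 90.00 | 178.20 | 1145110.52 | 2267283.03
triangular fin | 1275.00 | 190.00 | 28.33 | 242250.00 | 36125.00
Σ | 39198.45 |  |  | 3655360.52 | 4067408.03
X̄ = 3655360.52 / 39198.45 = 93.25 cm
Ȳ = 4067408.03 / 39198.45 = 103.76 cm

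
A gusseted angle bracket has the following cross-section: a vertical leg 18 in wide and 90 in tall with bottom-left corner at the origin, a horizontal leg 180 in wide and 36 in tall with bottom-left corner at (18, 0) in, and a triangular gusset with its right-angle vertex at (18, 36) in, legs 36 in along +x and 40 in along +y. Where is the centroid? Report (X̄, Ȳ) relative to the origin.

vertical leg: A = 18 × 90 = 1620.00, centroid at (9.00, 45.00).
horizontal leg: A = 180 × 36 = 6480.00, centroid at (108.00, 18.00).
gusset: A = ½·36·40 = 720.00, centroid at (30.00, 49.33).
ΣA = 8820.00 in², ΣAX̄ = 736020.00 in³, ΣAȲ = 225060.00 in³.
X̄ = 736020.00/8820.00 = 83.45 in; Ȳ = 225060.00/8820.00 = 25.52 in.

X̄ = 83.45 in, Ȳ = 25.52 in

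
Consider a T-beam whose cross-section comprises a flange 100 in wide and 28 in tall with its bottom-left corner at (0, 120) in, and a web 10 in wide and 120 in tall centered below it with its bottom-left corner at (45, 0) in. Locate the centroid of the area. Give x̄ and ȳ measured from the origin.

web: A = 10 × 120 = 1200.00, centroid at (50.00, 60.00).
flange: A = 100 × 28 = 2800.00, centroid at (50.00, 134.00).
ΣA = 4000.00 in², ΣAx̄ = 200000.00 in³, ΣAȳ = 447200.00 in³.
x̄ = 200000.00/4000.00 = 50.00 in; ȳ = 447200.00/4000.00 = 111.80 in.

x̄ = 50.00 in, ȳ = 111.80 in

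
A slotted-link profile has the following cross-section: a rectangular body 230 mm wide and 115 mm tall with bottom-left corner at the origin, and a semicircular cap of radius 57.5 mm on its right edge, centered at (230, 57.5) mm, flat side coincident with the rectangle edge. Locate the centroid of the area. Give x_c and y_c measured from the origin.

x_c = 137.88 mm, y_c = 57.50 mm

rectangular body: A = 230 × 115 = 26450.00, centroid at (115.00, 57.50).
semicircular end: A = ½π·57.5² = 5193.45, centroid at (254.40, 57.50).
ΣA = 31643.45 mm²
ΣAx_c = (26450.00)(115.00) + (5193.45)(254.40) = 4362982.02 mm³
ΣAy_c = (26450.00)(57.50) + (5193.45)(57.50) = 1819498.11 mm³
x_c = 4362982.02 / 31643.45 = 137.88 mm
y_c = 1819498.11 / 31643.45 = 57.50 mm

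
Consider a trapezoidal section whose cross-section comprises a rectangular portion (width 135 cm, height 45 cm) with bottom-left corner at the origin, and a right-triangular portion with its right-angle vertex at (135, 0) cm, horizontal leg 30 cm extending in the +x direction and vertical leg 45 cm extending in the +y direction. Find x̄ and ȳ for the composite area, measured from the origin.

rectangular portion: A = 135 × 45 = 6075.00, centroid at (67.50, 22.50).
triangular portion: A = ½·30·45 = 675.00, centroid at (145.00, 15.00).
ΣA = 6750.00 cm²
ΣAx̄ = (6075.00)(67.50) + (675.00)(145.00) = 507937.50 cm³
ΣAȳ = (6075.00)(22.50) + (675.00)(15.00) = 146812.50 cm³
x̄ = 507937.50 / 6750.00 = 75.25 cm
ȳ = 146812.50 / 6750.00 = 21.75 cm

x̄ = 75.25 cm, ȳ = 21.75 cm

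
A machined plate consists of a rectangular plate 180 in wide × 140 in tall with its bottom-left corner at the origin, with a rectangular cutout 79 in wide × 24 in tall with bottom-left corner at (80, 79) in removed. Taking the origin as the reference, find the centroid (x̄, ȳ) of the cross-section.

x̄ = 87.60 in, ȳ = 68.29 in

Part | A | x̄ᵢ | ȳᵢ | A·x̄ᵢ | A·ȳᵢ
plate | 25200.00 | 90.00 | 70.00 | 2268000.00 | 1764000.00
hole | -1896.00 | 119.50 | 91.00 | -226572.00 | -172536.00
Σ | 23304.00 |  |  | 2041428.00 | 1591464.00
x̄ = 2041428.00 / 23304.00 = 87.60 in
ȳ = 1591464.00 / 23304.00 = 68.29 in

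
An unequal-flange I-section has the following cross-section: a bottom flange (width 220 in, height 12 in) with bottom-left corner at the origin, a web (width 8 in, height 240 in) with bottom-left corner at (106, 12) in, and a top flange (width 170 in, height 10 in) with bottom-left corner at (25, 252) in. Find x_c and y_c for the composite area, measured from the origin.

x_c = 110.00 in, y_c = 112.81 in

bottom flange: A = 220 × 12 = 2640.00, centroid at (110.00, 6.00).
web: A = 8 × 240 = 1920.00, centroid at (110.00, 132.00).
top flange: A = 170 × 10 = 1700.00, centroid at (110.00, 257.00).
ΣA = 6260.00 in², ΣAx_c = 688600.00 in³, ΣAy_c = 706180.00 in³.
x_c = 688600.00/6260.00 = 110.00 in; y_c = 706180.00/6260.00 = 112.81 in.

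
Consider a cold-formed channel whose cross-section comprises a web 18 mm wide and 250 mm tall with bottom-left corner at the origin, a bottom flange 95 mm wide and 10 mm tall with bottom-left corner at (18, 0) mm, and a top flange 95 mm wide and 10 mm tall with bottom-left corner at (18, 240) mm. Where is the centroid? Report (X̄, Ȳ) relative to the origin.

X̄ = 25.77 mm, Ȳ = 125.00 mm

web: A = 18 × 250 = 4500.00, centroid at (9.00, 125.00).
bottom flange: A = 95 × 10 = 950.00, centroid at (65.50, 5.00).
top flange: A = 95 × 10 = 950.00, centroid at (65.50, 245.00).
ΣA = 6400.00 mm², ΣAX̄ = 164950.00 mm³, ΣAȲ = 800000.00 mm³.
X̄ = 164950.00/6400.00 = 25.77 mm; Ȳ = 800000.00/6400.00 = 125.00 mm.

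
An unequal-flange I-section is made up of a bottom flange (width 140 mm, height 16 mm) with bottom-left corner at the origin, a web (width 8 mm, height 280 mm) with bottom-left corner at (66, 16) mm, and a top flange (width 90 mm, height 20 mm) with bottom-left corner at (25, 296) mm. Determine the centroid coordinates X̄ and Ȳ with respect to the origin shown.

X̄ = 70.00 mm, Ȳ = 146.20 mm

Part | A | x̄ᵢ | ȳᵢ | A·x̄ᵢ | A·ȳᵢ
bottom flange | 2240.00 | 70.00 | 8.00 | 156800.00 | 17920.00
web | 2240.00 | 70.00 | 156.00 | 156800.00 | 349440.00
top flange | 1800.00 | 70.00 | 306.00 | 126000.00 | 550800.00
Σ | 6280.00 |  |  | 439600.00 | 918160.00
X̄ = 439600.00 / 6280.00 = 70.00 mm
Ȳ = 918160.00 / 6280.00 = 146.20 mm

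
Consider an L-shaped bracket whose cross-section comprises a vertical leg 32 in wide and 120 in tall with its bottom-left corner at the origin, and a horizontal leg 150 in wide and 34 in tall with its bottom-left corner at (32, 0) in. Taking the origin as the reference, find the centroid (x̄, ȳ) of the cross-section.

Part | A | x̄ᵢ | ȳᵢ | A·x̄ᵢ | A·ȳᵢ
vertical leg | 3840.00 | 16.00 | 60.00 | 61440.00 | 230400.00
horizontal leg | 5100.00 | 107.00 | 17.00 | 545700.00 | 86700.00
Σ | 8940.00 |  |  | 607140.00 | 317100.00
x̄ = 607140.00 / 8940.00 = 67.91 in
ȳ = 317100.00 / 8940.00 = 35.47 in

x̄ = 67.91 in, ȳ = 35.47 in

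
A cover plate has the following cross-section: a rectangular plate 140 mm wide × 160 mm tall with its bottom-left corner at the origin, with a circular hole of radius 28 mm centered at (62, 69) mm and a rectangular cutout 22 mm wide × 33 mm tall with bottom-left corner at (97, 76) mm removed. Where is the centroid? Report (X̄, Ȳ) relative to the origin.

X̄ = 69.59 mm, Ȳ = 80.94 mm

plate: A = 140 × 160 = 22400.00, centroid at (70.00, 80.00).
hole 1: A = −π·28² = -2463.01, centroid at (62.00, 69.00).
hole 2: A = −(22 × 33) = -726.00, centroid at (108.00, 92.50).
ΣA = 19210.99 mm²
ΣAX̄ = (22400.00)(70.00) + (-2463.01)(62.00) + (-726.00)(108.00) = 1336885.46 mm³
ΣAȲ = (22400.00)(80.00) + (-2463.01)(69.00) + (-726.00)(92.50) = 1554897.40 mm³
X̄ = 1336885.46 / 19210.99 = 69.59 mm
Ȳ = 1554897.40 / 19210.99 = 80.94 mm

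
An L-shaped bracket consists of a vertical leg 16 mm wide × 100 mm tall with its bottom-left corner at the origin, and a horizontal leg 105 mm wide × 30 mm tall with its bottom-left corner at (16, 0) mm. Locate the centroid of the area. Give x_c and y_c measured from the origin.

vertical leg: A = 16 × 100 = 1600.00, centroid at (8.00, 50.00).
horizontal leg: A = 105 × 30 = 3150.00, centroid at (68.50, 15.00).
ΣA = 4750.00 mm², ΣAx_c = 228575.00 mm³, ΣAy_c = 127250.00 mm³.
x_c = 228575.00/4750.00 = 48.12 mm; y_c = 127250.00/4750.00 = 26.79 mm.

x_c = 48.12 mm, y_c = 26.79 mm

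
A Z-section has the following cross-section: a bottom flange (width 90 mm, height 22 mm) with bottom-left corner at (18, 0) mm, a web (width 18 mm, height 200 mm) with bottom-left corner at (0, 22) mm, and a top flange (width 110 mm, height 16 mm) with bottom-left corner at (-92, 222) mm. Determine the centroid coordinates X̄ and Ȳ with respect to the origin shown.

bottom flange: A = 90 × 22 = 1980.00, centroid at (63.00, 11.00).
web: A = 18 × 200 = 3600.00, centroid at (9.00, 122.00).
top flange: A = 110 × 16 = 1760.00, centroid at (-37.00, 230.00).
ΣA = 7340.00 mm²
ΣAX̄ = (1980.00)(63.00) + (3600.00)(9.00) + (1760.00)(-37.00) = 92020.00 mm³
ΣAȲ = (1980.00)(11.00) + (3600.00)(122.00) + (1760.00)(230.00) = 865780.00 mm³
X̄ = 92020.00 / 7340.00 = 12.54 mm
Ȳ = 865780.00 / 7340.00 = 117.95 mm

X̄ = 12.54 mm, Ȳ = 117.95 mm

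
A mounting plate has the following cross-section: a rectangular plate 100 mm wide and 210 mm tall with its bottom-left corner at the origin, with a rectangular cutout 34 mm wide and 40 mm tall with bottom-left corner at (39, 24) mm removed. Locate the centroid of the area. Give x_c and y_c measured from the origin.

plate: A = 100 × 210 = 21000.00, centroid at (50.00, 105.00).
hole: A = −(34 × 40) = -1360.00, centroid at (56.00, 44.00).
ΣA = 19640.00 mm²
ΣAx_c = (21000.00)(50.00) + (-1360.00)(56.00) = 973840.00 mm³
ΣAy_c = (21000.00)(105.00) + (-1360.00)(44.00) = 2145160.00 mm³
x_c = 973840.00 / 19640.00 = 49.58 mm
y_c = 2145160.00 / 19640.00 = 109.22 mm

x_c = 49.58 mm, y_c = 109.22 mm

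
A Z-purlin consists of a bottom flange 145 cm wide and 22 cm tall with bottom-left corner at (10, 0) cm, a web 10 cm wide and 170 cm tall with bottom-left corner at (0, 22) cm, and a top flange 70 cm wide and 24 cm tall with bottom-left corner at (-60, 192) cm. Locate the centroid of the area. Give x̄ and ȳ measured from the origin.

x̄ = 34.96 cm, ȳ = 85.19 cm

bottom flange: A = 145 × 22 = 3190.00, centroid at (82.50, 11.00).
web: A = 10 × 170 = 1700.00, centroid at (5.00, 107.00).
top flange: A = 70 × 24 = 1680.00, centroid at (-25.00, 204.00).
ΣA = 6570.00 cm²
ΣAx̄ = (3190.00)(82.50) + (1700.00)(5.00) + (1680.00)(-25.00) = 229675.00 cm³
ΣAȳ = (3190.00)(11.00) + (1700.00)(107.00) + (1680.00)(204.00) = 559710.00 cm³
x̄ = 229675.00 / 6570.00 = 34.96 cm
ȳ = 559710.00 / 6570.00 = 85.19 cm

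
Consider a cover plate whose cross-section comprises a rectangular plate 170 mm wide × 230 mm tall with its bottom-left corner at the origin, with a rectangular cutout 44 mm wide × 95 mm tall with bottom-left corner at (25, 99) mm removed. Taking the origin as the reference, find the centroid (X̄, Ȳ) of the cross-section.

X̄ = 89.55 mm, Ȳ = 111.23 mm

plate: A = 170 × 230 = 39100.00, centroid at (85.00, 115.00).
hole: A = −(44 × 95) = -4180.00, centroid at (47.00, 146.50).
ΣA = 34920.00 mm²
ΣAX̄ = (39100.00)(85.00) + (-4180.00)(47.00) = 3127040.00 mm³
ΣAȲ = (39100.00)(115.00) + (-4180.00)(146.50) = 3884130.00 mm³
X̄ = 3127040.00 / 34920.00 = 89.55 mm
Ȳ = 3884130.00 / 34920.00 = 111.23 mm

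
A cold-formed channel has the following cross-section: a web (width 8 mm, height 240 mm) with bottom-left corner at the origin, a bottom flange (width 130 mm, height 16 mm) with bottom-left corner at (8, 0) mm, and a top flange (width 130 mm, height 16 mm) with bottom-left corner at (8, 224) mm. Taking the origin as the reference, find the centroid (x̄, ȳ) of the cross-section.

x̄ = 51.21 mm, ȳ = 120.00 mm

web: A = 8 × 240 = 1920.00, centroid at (4.00, 120.00).
bottom flange: A = 130 × 16 = 2080.00, centroid at (73.00, 8.00).
top flange: A = 130 × 16 = 2080.00, centroid at (73.00, 232.00).
ΣA = 6080.00 mm², ΣAx̄ = 311360.00 mm³, ΣAȳ = 729600.00 mm³.
x̄ = 311360.00/6080.00 = 51.21 mm; ȳ = 729600.00/6080.00 = 120.00 mm.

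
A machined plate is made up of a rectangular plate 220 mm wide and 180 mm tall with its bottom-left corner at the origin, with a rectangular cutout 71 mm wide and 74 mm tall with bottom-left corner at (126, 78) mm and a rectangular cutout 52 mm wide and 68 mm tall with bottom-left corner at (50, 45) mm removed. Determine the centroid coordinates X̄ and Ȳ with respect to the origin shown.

X̄ = 105.12 mm, Ȳ = 87.00 mm

plate: A = 220 × 180 = 39600.00, centroid at (110.00, 90.00).
hole 1: A = −(71 × 74) = -5254.00, centroid at (161.50, 115.00).
hole 2: A = −(52 × 68) = -3536.00, centroid at (76.00, 79.00).
ΣA = 30810.00 mm²
ΣAX̄ = (39600.00)(110.00) + (-5254.00)(161.50) + (-3536.00)(76.00) = 3238743.00 mm³
ΣAȲ = (39600.00)(90.00) + (-5254.00)(115.00) + (-3536.00)(79.00) = 2680446.00 mm³
X̄ = 3238743.00 / 30810.00 = 105.12 mm
Ȳ = 2680446.00 / 30810.00 = 87.00 mm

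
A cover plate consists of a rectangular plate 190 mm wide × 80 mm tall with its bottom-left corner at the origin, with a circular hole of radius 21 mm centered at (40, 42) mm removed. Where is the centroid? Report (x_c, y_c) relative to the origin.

plate: A = 190 × 80 = 15200.00, centroid at (95.00, 40.00).
hole: A = −π·21² = -1385.44, centroid at (40.00, 42.00).
ΣA = 13814.56 mm², ΣAx_c = 1388582.31 mm³, ΣAy_c = 549811.42 mm³.
x_c = 1388582.31/13814.56 = 100.52 mm; y_c = 549811.42/13814.56 = 39.80 mm.

x_c = 100.52 mm, y_c = 39.80 mm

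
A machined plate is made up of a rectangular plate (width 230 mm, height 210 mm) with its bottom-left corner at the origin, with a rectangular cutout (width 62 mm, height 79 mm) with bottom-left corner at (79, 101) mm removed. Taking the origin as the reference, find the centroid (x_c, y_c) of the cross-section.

plate: A = 230 × 210 = 48300.00, centroid at (115.00, 105.00).
hole: A = −(62 × 79) = -4898.00, centroid at (110.00, 140.50).
ΣA = 43402.00 mm²
ΣAx_c = (48300.00)(115.00) + (-4898.00)(110.00) = 5015720.00 mm³
ΣAy_c = (48300.00)(105.00) + (-4898.00)(140.50) = 4383331.00 mm³
x_c = 5015720.00 / 43402.00 = 115.56 mm
y_c = 4383331.00 / 43402.00 = 100.99 mm

x_c = 115.56 mm, y_c = 100.99 mm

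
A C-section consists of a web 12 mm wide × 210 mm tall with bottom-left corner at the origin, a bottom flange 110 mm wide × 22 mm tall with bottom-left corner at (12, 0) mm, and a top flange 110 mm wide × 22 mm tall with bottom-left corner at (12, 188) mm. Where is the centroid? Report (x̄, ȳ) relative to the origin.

web: A = 12 × 210 = 2520.00, centroid at (6.00, 105.00).
bottom flange: A = 110 × 22 = 2420.00, centroid at (67.00, 11.00).
top flange: A = 110 × 22 = 2420.00, centroid at (67.00, 199.00).
ΣA = 7360.00 mm²
ΣAx̄ = (2520.00)(6.00) + (2420.00)(67.00) + (2420.00)(67.00) = 339400.00 mm³
ΣAȳ = (2520.00)(105.00) + (2420.00)(11.00) + (2420.00)(199.00) = 772800.00 mm³
x̄ = 339400.00 / 7360.00 = 46.11 mm
ȳ = 772800.00 / 7360.00 = 105.00 mm

x̄ = 46.11 mm, ȳ = 105.00 mm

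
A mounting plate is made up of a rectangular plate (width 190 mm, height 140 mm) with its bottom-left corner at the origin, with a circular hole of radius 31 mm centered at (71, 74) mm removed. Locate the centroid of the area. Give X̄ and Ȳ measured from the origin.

X̄ = 98.07 mm, Ȳ = 69.49 mm

Part | A | x̄ᵢ | ȳᵢ | A·x̄ᵢ | A·ȳᵢ
plate | 26600.00 | 95.00 | 70.00 | 2527000.00 | 1862000.00
hole | -3019.07 | 71.00 | 74.00 | -214354.01 | -223411.22
Σ | 23580.93 |  |  | 2312645.99 | 1638588.78
X̄ = 2312645.99 / 23580.93 = 98.07 mm
Ȳ = 1638588.78 / 23580.93 = 69.49 mm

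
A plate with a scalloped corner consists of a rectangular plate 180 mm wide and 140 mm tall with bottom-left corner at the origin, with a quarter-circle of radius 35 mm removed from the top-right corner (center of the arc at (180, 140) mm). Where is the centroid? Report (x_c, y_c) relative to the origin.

x_c = 87.02 mm, y_c = 67.81 mm

plate: A = 180 × 140 = 25200.00, centroid at (90.00, 70.00).
removed quarter-circle: A = −¼π·35² = -962.11, centroid at (165.15, 125.15).
ΣA = 24237.89 mm², ΣAx_c = 2109111.37 mm³, ΣAy_c = 1643595.88 mm³.
x_c = 2109111.37/24237.89 = 87.02 mm; y_c = 1643595.88/24237.89 = 67.81 mm.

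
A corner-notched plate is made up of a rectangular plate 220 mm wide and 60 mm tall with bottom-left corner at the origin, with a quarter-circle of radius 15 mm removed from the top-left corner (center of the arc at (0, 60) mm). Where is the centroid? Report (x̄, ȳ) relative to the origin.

x̄ = 111.41 mm, ȳ = 29.68 mm

plate: A = 220 × 60 = 13200.00, centroid at (110.00, 30.00).
removed quarter-circle: A = −¼π·15² = -176.71, centroid at (6.37, 53.63).
ΣA = 13023.29 mm²
ΣAx̄ = (13200.00)(110.00) + (-176.71)(6.37) = 1450875.00 mm³
ΣAȳ = (13200.00)(30.00) + (-176.71)(53.63) = 386522.12 mm³
x̄ = 1450875.00 / 13023.29 = 111.41 mm
ȳ = 386522.12 / 13023.29 = 29.68 mm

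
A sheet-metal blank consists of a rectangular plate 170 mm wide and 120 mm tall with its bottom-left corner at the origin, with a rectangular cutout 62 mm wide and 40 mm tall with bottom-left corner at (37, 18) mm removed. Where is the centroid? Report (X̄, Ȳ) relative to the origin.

plate: A = 170 × 120 = 20400.00, centroid at (85.00, 60.00).
hole: A = −(62 × 40) = -2480.00, centroid at (68.00, 38.00).
ΣA = 17920.00 mm², ΣAX̄ = 1565360.00 mm³, ΣAȲ = 1129760.00 mm³.
X̄ = 1565360.00/17920.00 = 87.35 mm; Ȳ = 1129760.00/17920.00 = 63.04 mm.

X̄ = 87.35 mm, Ȳ = 63.04 mm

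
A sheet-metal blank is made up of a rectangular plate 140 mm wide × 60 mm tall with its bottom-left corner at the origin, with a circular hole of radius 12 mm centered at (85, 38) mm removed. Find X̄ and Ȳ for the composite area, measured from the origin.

X̄ = 69.15 mm, Ȳ = 29.54 mm

Part | A | x̄ᵢ | ȳᵢ | A·x̄ᵢ | A·ȳᵢ
plate | 8400.00 | 70.00 | 30.00 | 588000.00 | 252000.00
hole | -452.39 | 85.00 | 38.00 | -38453.09 | -17190.80
Σ | 7947.61 |  |  | 549546.91 | 234809.20
X̄ = 549546.91 / 7947.61 = 69.15 mm
Ȳ = 234809.20 / 7947.61 = 29.54 mm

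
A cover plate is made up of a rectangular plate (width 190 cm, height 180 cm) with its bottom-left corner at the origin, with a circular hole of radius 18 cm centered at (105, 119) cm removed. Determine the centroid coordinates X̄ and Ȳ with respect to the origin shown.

plate: A = 190 × 180 = 34200.00, centroid at (95.00, 90.00).
hole: A = −π·18² = -1017.88, centroid at (105.00, 119.00).
ΣA = 33182.12 cm²
ΣAX̄ = (34200.00)(95.00) + (-1017.88)(105.00) = 3142123.02 cm³
ΣAȲ = (34200.00)(90.00) + (-1017.88)(119.00) = 2956872.75 cm³
X̄ = 3142123.02 / 33182.12 = 94.69 cm
Ȳ = 2956872.75 / 33182.12 = 89.11 cm

X̄ = 94.69 cm, Ȳ = 89.11 cm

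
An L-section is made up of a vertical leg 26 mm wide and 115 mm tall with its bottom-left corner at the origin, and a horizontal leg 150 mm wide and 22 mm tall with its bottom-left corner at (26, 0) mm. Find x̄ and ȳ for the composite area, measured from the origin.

vertical leg: A = 26 × 115 = 2990.00, centroid at (13.00, 57.50).
horizontal leg: A = 150 × 22 = 3300.00, centroid at (101.00, 11.00).
ΣA = 6290.00 mm², ΣAx̄ = 372170.00 mm³, ΣAȳ = 208225.00 mm³.
x̄ = 372170.00/6290.00 = 59.17 mm; ȳ = 208225.00/6290.00 = 33.10 mm.

x̄ = 59.17 mm, ȳ = 33.10 mm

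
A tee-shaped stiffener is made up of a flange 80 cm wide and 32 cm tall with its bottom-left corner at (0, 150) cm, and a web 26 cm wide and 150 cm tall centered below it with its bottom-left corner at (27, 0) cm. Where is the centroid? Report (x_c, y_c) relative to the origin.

x_c = 40.00 cm, y_c = 111.06 cm

Part | A | x̄ᵢ | ȳᵢ | A·x̄ᵢ | A·ȳᵢ
web | 3900.00 | 40.00 | 75.00 | 156000.00 | 292500.00
flange | 2560.00 | 40.00 | 166.00 | 102400.00 | 424960.00
Σ | 6460.00 |  |  | 258400.00 | 717460.00
x_c = 258400.00 / 6460.00 = 40.00 cm
y_c = 717460.00 / 6460.00 = 111.06 cm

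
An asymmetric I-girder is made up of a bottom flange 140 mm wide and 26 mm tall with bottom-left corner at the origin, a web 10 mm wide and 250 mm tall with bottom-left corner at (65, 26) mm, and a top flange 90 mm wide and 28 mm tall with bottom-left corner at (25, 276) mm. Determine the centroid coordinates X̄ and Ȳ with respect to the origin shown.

X̄ = 70.00 mm, Ȳ = 133.44 mm

bottom flange: A = 140 × 26 = 3640.00, centroid at (70.00, 13.00).
web: A = 10 × 250 = 2500.00, centroid at (70.00, 151.00).
top flange: A = 90 × 28 = 2520.00, centroid at (70.00, 290.00).
ΣA = 8660.00 mm²
ΣAX̄ = (3640.00)(70.00) + (2500.00)(70.00) + (2520.00)(70.00) = 606200.00 mm³
ΣAȲ = (3640.00)(13.00) + (2500.00)(151.00) + (2520.00)(290.00) = 1155620.00 mm³
X̄ = 606200.00 / 8660.00 = 70.00 mm
Ȳ = 1155620.00 / 8660.00 = 133.44 mm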